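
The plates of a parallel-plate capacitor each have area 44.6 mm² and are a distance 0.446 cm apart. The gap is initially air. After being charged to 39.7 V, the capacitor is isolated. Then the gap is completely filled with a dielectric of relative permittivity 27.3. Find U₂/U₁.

0.0366

Isolated ⇒ Q is held fixed.
C₂ = 27.3 C₁ and U = Q²/(2C), so U₂/U₁ = C₁/C₂ = 0.0366.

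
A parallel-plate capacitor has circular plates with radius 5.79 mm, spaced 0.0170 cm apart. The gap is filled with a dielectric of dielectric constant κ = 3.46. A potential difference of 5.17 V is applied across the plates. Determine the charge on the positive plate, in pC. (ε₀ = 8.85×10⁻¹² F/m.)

A = π(5.79 mm)² = 1.05×10⁻⁴ m².
C = κε₀A/d = 3.46 × 8.85×10⁻¹² × 1.05×10⁻⁴ / 1.70×10⁻⁴ = 1.90×10⁻¹¹ F.
Q = CV = 1.90×10⁻¹¹ × 5.17 = 9.81×10⁻¹¹ C.

98.1 pC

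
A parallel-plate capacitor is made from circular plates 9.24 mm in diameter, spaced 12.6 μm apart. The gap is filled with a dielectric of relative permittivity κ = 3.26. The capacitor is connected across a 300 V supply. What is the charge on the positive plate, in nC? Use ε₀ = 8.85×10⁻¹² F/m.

46.1 nC

A = π(9.24/2 mm)² = 6.71×10⁻⁵ m².
C = κε₀A/d = 3.26 × 8.85×10⁻¹² × 6.71×10⁻⁵ / 1.26×10⁻⁵ = 1.54×10⁻¹⁰ F.
Q = CV = 1.54×10⁻¹⁰ × 300 = 4.61×10⁻⁸ C.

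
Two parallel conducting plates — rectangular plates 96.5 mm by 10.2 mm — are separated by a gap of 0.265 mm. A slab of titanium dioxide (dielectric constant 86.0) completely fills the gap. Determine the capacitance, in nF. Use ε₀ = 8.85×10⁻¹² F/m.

A = 96.5 × 10.2 mm² = 9.84×10⁻⁴ m².
C = κε₀A/d = 86.0 × 8.85×10⁻¹² × 9.84×10⁻⁴ / 2.65×10⁻⁴ = 2.83×10⁻⁹ F.

C ≈ 2.83 nF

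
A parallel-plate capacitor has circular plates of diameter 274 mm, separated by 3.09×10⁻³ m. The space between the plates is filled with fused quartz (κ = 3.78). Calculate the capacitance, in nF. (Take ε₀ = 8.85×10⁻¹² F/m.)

C ≈ 0.638 nF

A = π(274/2 mm)² = 5.90×10⁻² m².
C = κε₀A/d = 3.78 × 8.85×10⁻¹² × 5.90×10⁻² / 3.09×10⁻³ = 6.38×10⁻¹⁰ F.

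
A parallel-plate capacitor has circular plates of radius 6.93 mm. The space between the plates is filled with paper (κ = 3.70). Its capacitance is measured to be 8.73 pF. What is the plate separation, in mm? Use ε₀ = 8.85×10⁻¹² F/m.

0.566 mm

A = π(6.93 mm)² = 1.51×10⁻⁴ m².
d = κε₀A/C = 3.70 × 8.85×10⁻¹² × 1.51×10⁻⁴ / 8.73×10⁻¹² = 5.66×10⁻⁴ m.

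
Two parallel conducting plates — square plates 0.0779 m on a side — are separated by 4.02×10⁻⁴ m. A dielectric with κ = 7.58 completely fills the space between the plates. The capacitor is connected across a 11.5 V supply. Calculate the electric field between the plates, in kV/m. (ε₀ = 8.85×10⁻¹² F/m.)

E = V/d = 11.5 / 4.02×10⁻⁴ = 2.86×10⁴ V/m.

E ≈ 28.6 kV/m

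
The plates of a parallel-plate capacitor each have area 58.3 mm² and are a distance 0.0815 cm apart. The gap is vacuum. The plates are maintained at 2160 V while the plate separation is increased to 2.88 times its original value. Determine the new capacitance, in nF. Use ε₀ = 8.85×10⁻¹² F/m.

A = 58.3 mm² = 5.83×10⁻⁵ m².
Initially C₁ = ε₀A/d = 8.85×10⁻¹² × 5.83×10⁻⁵ / 8.15×10⁻⁴ = 6.33×10⁻¹³ F.
C = ε₀A/d scales as 1/d, so C₂/C₁ = d₁/d₂ = 1/2.88 = 0.347.
C₂ = 0.347 × 6.33×10⁻¹³ = 2.20×10⁻¹³ F.

2.20×10⁻⁴ nF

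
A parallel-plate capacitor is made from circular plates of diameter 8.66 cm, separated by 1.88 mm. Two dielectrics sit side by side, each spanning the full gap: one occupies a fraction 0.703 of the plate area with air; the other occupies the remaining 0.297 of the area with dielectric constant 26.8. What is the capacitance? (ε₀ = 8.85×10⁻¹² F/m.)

A = π(8.66/2 cm)² = 5.89×10⁻³ m².
Side-by-side slabs ⇒ two capacitors in parallel, each spanning the full gap.
C₁ = κ₁ε₀A₁/d = 1.00 × 8.85×10⁻¹² × 4.14×10⁻³ / 1.88×10⁻³ = 1.95×10⁻¹¹ F.
C₂ = κ₂ε₀A₂/d = 26.8 × 8.85×10⁻¹² × 1.75×10⁻³ / 1.88×10⁻³ = 2.21×10⁻¹⁰ F.
C = C₁ + C₂ = 2.40×10⁻¹⁰ F.

240 pF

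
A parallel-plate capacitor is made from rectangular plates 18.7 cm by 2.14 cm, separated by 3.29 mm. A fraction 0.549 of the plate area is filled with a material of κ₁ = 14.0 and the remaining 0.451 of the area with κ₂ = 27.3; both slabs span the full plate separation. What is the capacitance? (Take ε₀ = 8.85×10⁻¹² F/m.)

C ≈ 215 pF

A = 18.7 × 2.14 cm² = 4.00×10⁻³ m².
Side-by-side slabs ⇒ two capacitors in parallel, each spanning the full gap.
C₁ = κ₁ε₀A₁/d = 14.0 × 8.85×10⁻¹² × 2.20×10⁻³ / 3.29×10⁻³ = 8.27×10⁻¹¹ F.
C₂ = κ₂ε₀A₂/d = 27.3 × 8.85×10⁻¹² × 1.80×10⁻³ / 3.29×10⁻³ = 1.33×10⁻¹⁰ F.
C = C₁ + C₂ = 2.15×10⁻¹⁰ F.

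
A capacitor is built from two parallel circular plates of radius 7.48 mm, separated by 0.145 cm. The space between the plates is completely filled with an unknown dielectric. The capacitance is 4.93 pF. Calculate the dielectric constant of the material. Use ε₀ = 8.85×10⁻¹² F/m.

4.60

A = π(7.48 mm)² = 1.76×10⁻⁴ m².
κ = Cd/(ε₀A) = 4.93×10⁻¹² × 1.45×10⁻³ / (8.85×10⁻¹² × 1.76×10⁻⁴) = 4.60.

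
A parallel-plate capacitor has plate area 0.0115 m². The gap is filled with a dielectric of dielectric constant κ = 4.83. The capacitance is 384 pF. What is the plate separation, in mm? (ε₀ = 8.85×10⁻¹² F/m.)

d ≈ 1.28 mm

d = κε₀A/C = 4.83 × 8.85×10⁻¹² × 1.15×10⁻² / 3.84×10⁻¹⁰ = 1.28×10⁻³ m.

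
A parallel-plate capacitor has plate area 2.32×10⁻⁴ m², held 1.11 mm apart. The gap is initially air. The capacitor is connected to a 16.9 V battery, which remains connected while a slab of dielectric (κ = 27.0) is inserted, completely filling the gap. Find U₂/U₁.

U₂/U₁ ≈ 27.0

Battery connected ⇒ V is held fixed.
C₂ = 27.0 C₁ and U = ½CV², so U₂/U₁ = C₂/C₁ = 27.0.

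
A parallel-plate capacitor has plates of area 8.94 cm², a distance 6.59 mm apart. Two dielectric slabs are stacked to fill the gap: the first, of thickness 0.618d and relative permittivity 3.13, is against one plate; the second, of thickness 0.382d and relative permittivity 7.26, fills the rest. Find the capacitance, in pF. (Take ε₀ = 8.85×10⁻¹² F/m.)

A = 8.94 cm² = 8.94×10⁻⁴ m².
Stacked slabs ⇒ two capacitors in series, each with the full plate area.
C₁ = κ₁ε₀A/d₁ = 3.13 × 8.85×10⁻¹² × 8.94×10⁻⁴ / 4.07×10⁻³ = 6.08×10⁻¹² F.
C₂ = κ₂ε₀A/d₂ = 7.26 × 8.85×10⁻¹² × 8.94×10⁻⁴ / 2.52×10⁻³ = 2.28×10⁻¹¹ F.
C = (1/C₁ + 1/C₂)⁻¹ = 4.80×10⁻¹² F.

C ≈ 4.80 pF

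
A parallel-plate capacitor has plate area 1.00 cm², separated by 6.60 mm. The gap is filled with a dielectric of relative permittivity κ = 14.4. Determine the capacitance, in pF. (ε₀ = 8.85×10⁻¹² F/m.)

1.93 pF

A = 1.00 cm² = 1.00×10⁻⁴ m².
C = κε₀A/d = 14.4 × 8.85×10⁻¹² × 1.00×10⁻⁴ / 6.60×10⁻³ = 1.93×10⁻¹² F.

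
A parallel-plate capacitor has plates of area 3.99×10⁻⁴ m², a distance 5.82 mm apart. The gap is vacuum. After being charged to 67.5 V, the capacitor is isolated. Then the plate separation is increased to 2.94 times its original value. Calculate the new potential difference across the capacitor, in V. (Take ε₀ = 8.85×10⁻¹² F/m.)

V ≈ 198 V

Initially C₁ = ε₀A/d = 8.85×10⁻¹² × 3.99×10⁻⁴ / 5.82×10⁻³ = 6.07×10⁻¹³ F.
V₁ = 67.5 V.
Isolated ⇒ Q is held fixed. C₂ = 0.340 C₁ and V = Q/C, so V₂/V₁ = C₁/C₂ = 2.94.
V₂ = 2.94 × 67.5 = 1.98×10² V.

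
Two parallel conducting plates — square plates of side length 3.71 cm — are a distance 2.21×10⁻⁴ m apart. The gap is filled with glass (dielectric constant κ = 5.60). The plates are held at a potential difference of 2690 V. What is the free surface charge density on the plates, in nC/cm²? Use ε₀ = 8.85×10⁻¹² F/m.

A = (3.71 cm)² = 1.38×10⁻³ m².
C = κε₀A/d = 5.60 × 8.85×10⁻¹² × 1.38×10⁻³ / 2.21×10⁻⁴ = 3.09×10⁻¹⁰ F.
σ = Q/A = CV/A = 3.09×10⁻¹⁰ × 2690 / 1.38×10⁻³ = 6.03×10⁻⁴ C/m².

60.3 nC/cm²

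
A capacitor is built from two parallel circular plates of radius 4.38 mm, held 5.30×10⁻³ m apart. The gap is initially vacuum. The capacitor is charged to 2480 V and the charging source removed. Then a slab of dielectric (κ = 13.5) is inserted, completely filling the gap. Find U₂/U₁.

0.0741

Isolated ⇒ Q is held fixed.
C₂ = 13.5 C₁ and U = Q²/(2C), so U₂/U₁ = C₁/C₂ = 0.0741.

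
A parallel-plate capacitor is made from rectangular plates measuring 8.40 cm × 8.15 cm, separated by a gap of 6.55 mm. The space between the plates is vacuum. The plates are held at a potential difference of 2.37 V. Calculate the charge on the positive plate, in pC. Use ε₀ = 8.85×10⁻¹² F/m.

Q ≈ 21.9 pC

A = 8.40 × 8.15 cm² = 6.85×10⁻³ m².
C = ε₀A/d = 8.85×10⁻¹² × 6.85×10⁻³ / 6.55×10⁻³ = 9.25×10⁻¹² F.
Q = CV = 9.25×10⁻¹² × 2.37 = 2.19×10⁻¹¹ C.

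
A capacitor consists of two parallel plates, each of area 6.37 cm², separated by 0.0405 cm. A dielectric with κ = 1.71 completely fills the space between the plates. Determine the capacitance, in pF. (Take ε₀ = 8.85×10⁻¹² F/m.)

A = 6.37 cm² = 6.37×10⁻⁴ m².
C = κε₀A/d = 1.71 × 8.85×10⁻¹² × 6.37×10⁻⁴ / 4.05×10⁻⁴ = 2.38×10⁻¹¹ F.

23.8 pF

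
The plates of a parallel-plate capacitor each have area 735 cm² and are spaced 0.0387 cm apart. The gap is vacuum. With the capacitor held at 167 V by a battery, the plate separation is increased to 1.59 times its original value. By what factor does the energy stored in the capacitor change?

U₂/U₁ ≈ 0.629

Battery connected ⇒ V is held fixed.
C₂ = 0.629 C₁ and U = ½CV², so U₂/U₁ = C₂/C₁ = 0.629.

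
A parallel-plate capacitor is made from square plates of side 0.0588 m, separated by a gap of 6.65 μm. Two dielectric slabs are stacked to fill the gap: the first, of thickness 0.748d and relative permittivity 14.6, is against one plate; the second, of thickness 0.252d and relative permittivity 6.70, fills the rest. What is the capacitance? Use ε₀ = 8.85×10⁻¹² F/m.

C ≈ 51.8 nF

A = (0.0588 m)² = 3.46×10⁻³ m².
Stacked slabs ⇒ two capacitors in series, each with the full plate area.
C₁ = κ₁ε₀A/d₁ = 14.6 × 8.85×10⁻¹² × 3.46×10⁻³ / 4.97×10⁻⁶ = 8.98×10⁻⁸ F.
C₂ = κ₂ε₀A/d₂ = 6.70 × 8.85×10⁻¹² × 3.46×10⁻³ / 1.68×10⁻⁶ = 1.22×10⁻⁷ F.
C = (1/C₁ + 1/C₂)⁻¹ = 5.18×10⁻⁸ F.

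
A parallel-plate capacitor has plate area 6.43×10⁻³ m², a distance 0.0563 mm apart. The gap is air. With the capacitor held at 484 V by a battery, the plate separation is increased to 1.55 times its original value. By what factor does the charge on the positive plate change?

Battery connected ⇒ V is held fixed.
C₂ = 0.645 C₁ and Q = CV, so Q₂/Q₁ = C₂/C₁ = 0.645.

Q₂/Q₁ ≈ 0.645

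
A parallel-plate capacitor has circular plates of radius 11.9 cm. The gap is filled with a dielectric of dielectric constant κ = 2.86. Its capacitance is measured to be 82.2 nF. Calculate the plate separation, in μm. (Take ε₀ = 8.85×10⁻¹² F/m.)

d ≈ 13.7 μm

A = π(11.9 cm)² = 4.45×10⁻² m².
d = κε₀A/C = 2.86 × 8.85×10⁻¹² × 4.45×10⁻² / 8.22×10⁻⁸ = 1.37×10⁻⁵ m.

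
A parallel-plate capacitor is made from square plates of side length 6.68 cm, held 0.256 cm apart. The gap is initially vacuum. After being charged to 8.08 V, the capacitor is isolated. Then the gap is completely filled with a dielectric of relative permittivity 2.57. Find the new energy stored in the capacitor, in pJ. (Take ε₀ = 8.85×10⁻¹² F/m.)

U ≈ 196 pJ

A = (6.68 cm)² = 4.46×10⁻³ m².
Initially C₁ = ε₀A/d = 8.85×10⁻¹² × 4.46×10⁻³ / 2.56×10⁻³ = 1.54×10⁻¹¹ F.
U₁ = 5.04×10⁻¹⁰ J.
Isolated ⇒ Q is held fixed. C₂ = 2.57 C₁ and U = Q²/(2C), so U₂/U₁ = C₁/C₂ = 0.389.
U₂ = 0.389 × 5.04×10⁻¹⁰ = 1.96×10⁻¹⁰ J.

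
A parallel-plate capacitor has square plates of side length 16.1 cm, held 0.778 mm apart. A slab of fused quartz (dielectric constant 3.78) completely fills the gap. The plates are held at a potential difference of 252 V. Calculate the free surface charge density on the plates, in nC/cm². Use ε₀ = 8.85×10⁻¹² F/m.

1.08 nC/cm²

A = (16.1 cm)² = 2.59×10⁻² m².
C = κε₀A/d = 3.78 × 8.85×10⁻¹² × 2.59×10⁻² / 7.78×10⁻⁴ = 1.11×10⁻⁹ F.
σ = Q/A = CV/A = 1.11×10⁻⁹ × 252 / 2.59×10⁻² = 1.08×10⁻⁵ C/m².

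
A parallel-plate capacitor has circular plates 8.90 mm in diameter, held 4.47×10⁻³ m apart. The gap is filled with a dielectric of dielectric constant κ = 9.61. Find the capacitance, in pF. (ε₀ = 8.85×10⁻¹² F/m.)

A = π(8.90/2 mm)² = 6.22×10⁻⁵ m².
C = κε₀A/d = 9.61 × 8.85×10⁻¹² × 6.22×10⁻⁵ / 4.47×10⁻³ = 1.18×10⁻¹² F.

C ≈ 1.18 pF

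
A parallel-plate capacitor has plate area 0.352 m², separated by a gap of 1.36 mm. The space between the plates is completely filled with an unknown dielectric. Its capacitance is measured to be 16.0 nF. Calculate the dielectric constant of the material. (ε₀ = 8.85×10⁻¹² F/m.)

6.99

κ = Cd/(ε₀A) = 1.60×10⁻⁸ × 1.36×10⁻³ / (8.85×10⁻¹² × 0.352) = 6.99.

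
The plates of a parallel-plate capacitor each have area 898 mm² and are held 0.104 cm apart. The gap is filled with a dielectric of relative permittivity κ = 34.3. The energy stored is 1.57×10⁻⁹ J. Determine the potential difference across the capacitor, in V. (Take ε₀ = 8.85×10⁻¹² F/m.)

A = 898 mm² = 8.98×10⁻⁴ m².
C = κε₀A/d = 34.3 × 8.85×10⁻¹² × 8.98×10⁻⁴ / 1.04×10⁻³ = 2.62×10⁻¹⁰ F.
V = √(2U/C) = √(2 × 1.57×10⁻⁹ / 2.62×10⁻¹⁰) = 3.46 V.

3.46 V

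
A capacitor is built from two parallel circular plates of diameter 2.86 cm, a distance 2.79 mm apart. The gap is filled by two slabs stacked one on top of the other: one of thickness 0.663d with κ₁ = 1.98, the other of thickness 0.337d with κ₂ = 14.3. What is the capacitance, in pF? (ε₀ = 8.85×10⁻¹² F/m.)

C ≈ 5.69 pF

A = π(2.86/2 cm)² = 6.42×10⁻⁴ m².
Stacked slabs ⇒ two capacitors in series, each with the full plate area.
C₁ = κ₁ε₀A/d₁ = 1.98 × 8.85×10⁻¹² × 6.42×10⁻⁴ / 1.85×10⁻³ = 6.09×10⁻¹² F.
C₂ = κ₂ε₀A/d₂ = 14.3 × 8.85×10⁻¹² × 6.42×10⁻⁴ / 9.40×10⁻⁴ = 8.65×10⁻¹¹ F.
C = (1/C₁ + 1/C₂)⁻¹ = 5.69×10⁻¹² F.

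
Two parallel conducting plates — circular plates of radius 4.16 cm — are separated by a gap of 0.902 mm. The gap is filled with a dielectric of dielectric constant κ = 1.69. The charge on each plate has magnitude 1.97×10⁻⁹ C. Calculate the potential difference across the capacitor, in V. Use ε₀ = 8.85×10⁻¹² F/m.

A = π(4.16 cm)² = 5.44×10⁻³ m².
C = κε₀A/d = 1.69 × 8.85×10⁻¹² × 5.44×10⁻³ / 9.02×10⁻⁴ = 9.01×10⁻¹¹ F.
V = Q/C = 1.97×10⁻⁹ / 9.01×10⁻¹¹ = 21.9 V.

V ≈ 21.9 V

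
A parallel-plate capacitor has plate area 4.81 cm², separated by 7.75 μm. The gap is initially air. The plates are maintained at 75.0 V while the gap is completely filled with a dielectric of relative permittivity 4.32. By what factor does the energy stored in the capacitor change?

Battery connected ⇒ V is held fixed.
C₂ = 4.32 C₁ and U = ½CV², so U₂/U₁ = C₂/C₁ = 4.32.

4.32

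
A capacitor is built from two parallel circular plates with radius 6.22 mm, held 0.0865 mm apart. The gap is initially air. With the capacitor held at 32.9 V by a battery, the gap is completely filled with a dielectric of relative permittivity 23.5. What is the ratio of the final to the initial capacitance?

C₂/C₁ ≈ 23.5

C = κε₀A/d scales with κ, so C₂/C₁ = κ = 23.5.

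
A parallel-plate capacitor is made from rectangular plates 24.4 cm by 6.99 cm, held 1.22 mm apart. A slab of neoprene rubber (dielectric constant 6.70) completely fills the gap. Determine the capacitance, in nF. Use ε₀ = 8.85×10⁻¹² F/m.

0.829 nF

A = 24.4 × 6.99 cm² = 1.71×10⁻² m².
C = κε₀A/d = 6.70 × 8.85×10⁻¹² × 1.71×10⁻² / 1.22×10⁻³ = 8.29×10⁻¹⁰ F.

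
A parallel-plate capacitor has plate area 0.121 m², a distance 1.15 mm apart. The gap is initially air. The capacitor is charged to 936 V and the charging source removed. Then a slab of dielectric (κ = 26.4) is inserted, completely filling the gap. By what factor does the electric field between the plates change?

Isolated ⇒ Q is held fixed.
V₂ = Q/C₂ = V₁/26.4; E = V/d, so E₂/E₁ = (V₂/V₁)(d₁/d₂) = 0.0379.

0.0379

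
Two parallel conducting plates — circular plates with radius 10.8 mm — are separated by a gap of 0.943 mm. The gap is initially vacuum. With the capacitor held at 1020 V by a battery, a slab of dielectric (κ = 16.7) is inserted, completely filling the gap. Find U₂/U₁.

16.7

Battery connected ⇒ V is held fixed.
C₂ = 16.7 C₁ and U = ½CV², so U₂/U₁ = C₂/C₁ = 16.7.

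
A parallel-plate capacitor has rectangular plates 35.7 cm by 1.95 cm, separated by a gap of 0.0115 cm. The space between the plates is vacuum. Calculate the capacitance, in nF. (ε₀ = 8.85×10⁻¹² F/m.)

A = 35.7 × 1.95 cm² = 6.96×10⁻³ m².
C = ε₀A/d = 8.85×10⁻¹² × 6.96×10⁻³ / 1.15×10⁻⁴ = 5.36×10⁻¹⁰ F.

C ≈ 0.536 nF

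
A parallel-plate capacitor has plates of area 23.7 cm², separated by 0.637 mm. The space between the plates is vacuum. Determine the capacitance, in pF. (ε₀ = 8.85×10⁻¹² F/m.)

32.9 pF

A = 23.7 cm² = 2.37×10⁻³ m².
C = ε₀A/d = 8.85×10⁻¹² × 2.37×10⁻³ / 6.37×10⁻⁴ = 3.29×10⁻¹¹ F.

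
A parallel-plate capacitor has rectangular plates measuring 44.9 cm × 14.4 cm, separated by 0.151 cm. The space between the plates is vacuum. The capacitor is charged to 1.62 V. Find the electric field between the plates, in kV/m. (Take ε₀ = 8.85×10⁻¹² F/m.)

E = V/d = 1.62 / 1.51×10⁻³ = 1.07×10³ V/m.

E ≈ 1.07 kV/m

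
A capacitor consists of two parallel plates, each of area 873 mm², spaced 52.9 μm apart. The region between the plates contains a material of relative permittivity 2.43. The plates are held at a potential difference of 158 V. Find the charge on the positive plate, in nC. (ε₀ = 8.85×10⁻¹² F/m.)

A = 873 mm² = 8.73×10⁻⁴ m².
C = κε₀A/d = 2.43 × 8.85×10⁻¹² × 8.73×10⁻⁴ / 5.29×10⁻⁵ = 3.55×10⁻¹⁰ F.
Q = CV = 3.55×10⁻¹⁰ × 158 = 5.61×10⁻⁸ C.

Q ≈ 56.1 nC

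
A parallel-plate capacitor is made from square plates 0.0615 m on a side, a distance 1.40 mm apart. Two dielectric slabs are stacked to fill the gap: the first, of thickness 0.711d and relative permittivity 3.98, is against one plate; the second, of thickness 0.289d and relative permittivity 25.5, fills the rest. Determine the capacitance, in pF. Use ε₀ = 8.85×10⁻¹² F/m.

126 pF

A = (0.0615 m)² = 3.78×10⁻³ m².
Stacked slabs ⇒ two capacitors in series, each with the full plate area.
C₁ = κ₁ε₀A/d₁ = 3.98 × 8.85×10⁻¹² × 3.78×10⁻³ / 9.95×10⁻⁴ = 1.34×10⁻¹⁰ F.
C₂ = κ₂ε₀A/d₂ = 25.5 × 8.85×10⁻¹² × 3.78×10⁻³ / 4.05×10⁻⁴ = 2.11×10⁻⁹ F.
C = (1/C₁ + 1/C₂)⁻¹ = 1.26×10⁻¹⁰ F.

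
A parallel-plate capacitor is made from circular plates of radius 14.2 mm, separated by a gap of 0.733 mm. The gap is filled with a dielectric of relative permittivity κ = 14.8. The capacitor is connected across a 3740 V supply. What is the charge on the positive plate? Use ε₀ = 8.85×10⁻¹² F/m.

423 nC

A = π(14.2 mm)² = 6.33×10⁻⁴ m².
C = κε₀A/d = 14.8 × 8.85×10⁻¹² × 6.33×10⁻⁴ / 7.33×10⁻⁴ = 1.13×10⁻¹⁰ F.
Q = CV = 1.13×10⁻¹⁰ × 3740 = 4.23×10⁻⁷ C.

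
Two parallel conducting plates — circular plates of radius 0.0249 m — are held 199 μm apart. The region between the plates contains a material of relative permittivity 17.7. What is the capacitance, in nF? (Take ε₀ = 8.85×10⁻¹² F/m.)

1.53 nF

A = π(0.0249 m)² = 1.95×10⁻³ m².
C = κε₀A/d = 17.7 × 8.85×10⁻¹² × 1.95×10⁻³ / 1.99×10⁻⁴ = 1.53×10⁻⁹ F.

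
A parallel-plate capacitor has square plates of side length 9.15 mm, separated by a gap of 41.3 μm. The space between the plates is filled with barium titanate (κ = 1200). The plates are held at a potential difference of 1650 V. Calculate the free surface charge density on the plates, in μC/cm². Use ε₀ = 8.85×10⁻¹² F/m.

42.4 μC/cm²

A = (9.15 mm)² = 8.37×10⁻⁵ m².
C = κε₀A/d = 1200 × 8.85×10⁻¹² × 8.37×10⁻⁵ / 4.13×10⁻⁵ = 2.15×10⁻⁸ F.
σ = Q/A = CV/A = 2.15×10⁻⁸ × 1650 / 8.37×10⁻⁵ = 0.424 C/m².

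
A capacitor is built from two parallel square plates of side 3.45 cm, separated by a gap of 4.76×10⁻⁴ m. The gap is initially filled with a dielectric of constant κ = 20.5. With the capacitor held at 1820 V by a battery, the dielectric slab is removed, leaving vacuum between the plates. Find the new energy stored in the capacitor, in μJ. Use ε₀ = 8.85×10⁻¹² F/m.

A = (3.45 cm)² = 1.19×10⁻³ m².
Initially C₁ = κε₀A/d = 20.5 × 8.85×10⁻¹² × 1.19×10⁻³ / 4.76×10⁻⁴ = 4.54×10⁻¹⁰ F.
U₁ = 7.51×10⁻⁴ J.
Battery connected ⇒ V is held fixed. C₂ = 0.0488 C₁ and U = ½CV², so U₂/U₁ = C₂/C₁ = 0.0488.
U₂ = 0.0488 × 7.51×10⁻⁴ = 3.67×10⁻⁵ J.

36.7 μJ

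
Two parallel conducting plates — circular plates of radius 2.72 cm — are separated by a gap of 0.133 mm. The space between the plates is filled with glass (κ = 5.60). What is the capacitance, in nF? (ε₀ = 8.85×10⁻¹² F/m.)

0.866 nF

A = π(2.72 cm)² = 2.32×10⁻³ m².
C = κε₀A/d = 5.60 × 8.85×10⁻¹² × 2.32×10⁻³ / 1.33×10⁻⁴ = 8.66×10⁻¹⁰ F.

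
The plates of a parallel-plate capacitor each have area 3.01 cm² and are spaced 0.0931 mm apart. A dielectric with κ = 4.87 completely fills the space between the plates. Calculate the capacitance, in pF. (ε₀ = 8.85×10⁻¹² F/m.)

139 pF

A = 3.01 cm² = 3.01×10⁻⁴ m².
C = κε₀A/d = 4.87 × 8.85×10⁻¹² × 3.01×10⁻⁴ / 9.31×10⁻⁵ = 1.39×10⁻¹⁰ F.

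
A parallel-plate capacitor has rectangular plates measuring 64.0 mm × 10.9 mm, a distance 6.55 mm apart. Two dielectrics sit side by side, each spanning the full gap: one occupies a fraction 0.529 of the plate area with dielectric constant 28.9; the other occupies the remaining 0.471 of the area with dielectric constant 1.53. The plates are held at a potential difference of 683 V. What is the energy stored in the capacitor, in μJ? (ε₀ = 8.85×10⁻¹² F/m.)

A = 64.0 × 10.9 mm² = 6.98×10⁻⁴ m².
Side-by-side slabs ⇒ two capacitors in parallel, each spanning the full gap.
C₁ = κ₁ε₀A₁/d = 28.9 × 8.85×10⁻¹² × 3.69×10⁻⁴ / 6.55×10⁻³ = 1.44×10⁻¹¹ F.
C₂ = κ₂ε₀A₂/d = 1.53 × 8.85×10⁻¹² × 3.29×10⁻⁴ / 6.55×10⁻³ = 6.79×10⁻¹³ F.
C = C₁ + C₂ = 1.51×10⁻¹¹ F.
U = ½CV² = ½ × 1.51×10⁻¹¹ × (683)² = 3.52×10⁻⁶ J.

U ≈ 3.52 μJ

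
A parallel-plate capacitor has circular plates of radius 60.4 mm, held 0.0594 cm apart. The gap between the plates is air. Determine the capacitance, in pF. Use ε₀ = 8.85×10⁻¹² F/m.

171 pF

A = π(60.4 mm)² = 1.15×10⁻² m².
C = ε₀A/d = 8.85×10⁻¹² × 1.15×10⁻² / 5.94×10⁻⁴ = 1.71×10⁻¹⁰ F.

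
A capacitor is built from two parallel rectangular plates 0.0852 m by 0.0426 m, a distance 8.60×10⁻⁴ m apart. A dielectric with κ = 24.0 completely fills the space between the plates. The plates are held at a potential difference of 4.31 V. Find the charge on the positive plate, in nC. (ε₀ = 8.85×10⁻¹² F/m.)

A = 0.0852 × 0.0426 m² = 3.63×10⁻³ m².
C = κε₀A/d = 24.0 × 8.85×10⁻¹² × 3.63×10⁻³ / 8.60×10⁻⁴ = 8.96×10⁻¹⁰ F.
Q = CV = 8.96×10⁻¹⁰ × 4.31 = 3.86×10⁻⁹ C.

Q ≈ 3.86 nC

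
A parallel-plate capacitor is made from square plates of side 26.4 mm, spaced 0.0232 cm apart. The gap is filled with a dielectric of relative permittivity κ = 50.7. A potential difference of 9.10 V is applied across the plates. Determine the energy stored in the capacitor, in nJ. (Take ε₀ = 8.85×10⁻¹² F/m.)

55.8 nJ

A = (26.4 mm)² = 6.97×10⁻⁴ m².
C = κε₀A/d = 50.7 × 8.85×10⁻¹² × 6.97×10⁻⁴ / 2.32×10⁻⁴ = 1.35×10⁻⁹ F.
U = ½CV² = ½ × 1.35×10⁻⁹ × (9.10)² = 5.58×10⁻⁸ J.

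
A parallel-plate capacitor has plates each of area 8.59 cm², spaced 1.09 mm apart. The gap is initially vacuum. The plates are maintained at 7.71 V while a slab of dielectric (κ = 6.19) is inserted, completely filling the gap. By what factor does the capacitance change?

C = κε₀A/d scales with κ, so C₂/C₁ = κ = 6.19.

6.19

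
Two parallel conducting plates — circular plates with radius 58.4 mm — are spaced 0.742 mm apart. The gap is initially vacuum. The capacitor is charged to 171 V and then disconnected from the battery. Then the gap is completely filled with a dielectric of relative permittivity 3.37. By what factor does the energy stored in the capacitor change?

U₂/U₁ ≈ 0.297

Isolated ⇒ Q is held fixed.
C₂ = 3.37 C₁ and U = Q²/(2C), so U₂/U₁ = C₁/C₂ = 0.297.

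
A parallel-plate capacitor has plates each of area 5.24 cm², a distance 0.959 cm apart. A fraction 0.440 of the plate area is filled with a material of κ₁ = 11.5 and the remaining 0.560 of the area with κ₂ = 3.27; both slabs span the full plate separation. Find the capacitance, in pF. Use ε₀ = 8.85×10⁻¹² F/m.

3.33 pF

A = 5.24 cm² = 5.24×10⁻⁴ m².
Side-by-side slabs ⇒ two capacitors in parallel, each spanning the full gap.
C₁ = κ₁ε₀A₁/d = 11.5 × 8.85×10⁻¹² × 2.31×10⁻⁴ / 9.59×10⁻³ = 2.45×10⁻¹² F.
C₂ = κ₂ε₀A₂/d = 3.27 × 8.85×10⁻¹² × 2.93×10⁻⁴ / 9.59×10⁻³ = 8.86×10⁻¹³ F.
C = C₁ + C₂ = 3.33×10⁻¹² F.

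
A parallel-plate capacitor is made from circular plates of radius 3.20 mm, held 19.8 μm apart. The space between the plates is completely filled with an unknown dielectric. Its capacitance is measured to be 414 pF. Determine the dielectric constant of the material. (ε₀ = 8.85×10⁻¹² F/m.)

A = π(3.20 mm)² = 3.22×10⁻⁵ m².
κ = Cd/(ε₀A) = 4.14×10⁻¹⁰ × 1.98×10⁻⁵ / (8.85×10⁻¹² × 3.22×10⁻⁵) = 28.8.

κ ≈ 28.8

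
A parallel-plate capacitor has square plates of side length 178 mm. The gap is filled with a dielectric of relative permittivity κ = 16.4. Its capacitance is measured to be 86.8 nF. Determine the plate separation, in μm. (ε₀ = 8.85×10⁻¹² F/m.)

53.0 μm

A = (178 mm)² = 3.17×10⁻² m².
d = κε₀A/C = 16.4 × 8.85×10⁻¹² × 3.17×10⁻² / 8.68×10⁻⁸ = 5.30×10⁻⁵ m.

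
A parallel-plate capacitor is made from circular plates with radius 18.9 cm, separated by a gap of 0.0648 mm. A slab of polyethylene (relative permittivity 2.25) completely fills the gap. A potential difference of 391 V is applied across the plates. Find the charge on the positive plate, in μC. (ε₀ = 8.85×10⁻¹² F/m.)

13.5 μC

A = π(18.9 cm)² = 0.112 m².
C = κε₀A/d = 2.25 × 8.85×10⁻¹² × 0.112 / 6.48×10⁻⁵ = 3.45×10⁻⁸ F.
Q = CV = 3.45×10⁻⁸ × 391 = 1.35×10⁻⁵ C.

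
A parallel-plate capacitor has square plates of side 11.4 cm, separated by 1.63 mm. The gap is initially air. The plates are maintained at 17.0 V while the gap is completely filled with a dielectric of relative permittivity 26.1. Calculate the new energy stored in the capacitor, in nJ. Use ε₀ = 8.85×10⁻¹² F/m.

U ≈ 266 nJ

A = (11.4 cm)² = 1.30×10⁻² m².
Initially C₁ = ε₀A/d = 8.85×10⁻¹² × 1.30×10⁻² / 1.63×10⁻³ = 7.06×10⁻¹¹ F.
U₁ = 1.02×10⁻⁸ J.
Battery connected ⇒ V is held fixed. C₂ = 26.1 C₁ and U = ½CV², so U₂/U₁ = C₂/C₁ = 26.1.
U₂ = 26.1 × 1.02×10⁻⁸ = 2.66×10⁻⁷ J.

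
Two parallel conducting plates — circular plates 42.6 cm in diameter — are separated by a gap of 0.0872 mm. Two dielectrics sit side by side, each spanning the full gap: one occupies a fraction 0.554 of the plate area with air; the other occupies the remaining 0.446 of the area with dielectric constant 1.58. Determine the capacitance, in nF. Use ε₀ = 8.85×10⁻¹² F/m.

C ≈ 18.2 nF

A = π(42.6/2 cm)² = 0.143 m².
Side-by-side slabs ⇒ two capacitors in parallel, each spanning the full gap.
C₁ = κ₁ε₀A₁/d = 1.00 × 8.85×10⁻¹² × 7.90×10⁻² / 8.72×10⁻⁵ = 8.01×10⁻⁹ F.
C₂ = κ₂ε₀A₂/d = 1.58 × 8.85×10⁻¹² × 6.36×10⁻² / 8.72×10⁻⁵ = 1.02×10⁻⁸ F.
C = C₁ + C₂ = 1.82×10⁻⁸ F.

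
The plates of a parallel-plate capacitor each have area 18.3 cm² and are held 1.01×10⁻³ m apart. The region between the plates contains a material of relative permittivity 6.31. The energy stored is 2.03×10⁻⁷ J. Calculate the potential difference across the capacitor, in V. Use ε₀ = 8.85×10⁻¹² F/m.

V ≈ 63.3 V

A = 18.3 cm² = 1.83×10⁻³ m².
C = κε₀A/d = 6.31 × 8.85×10⁻¹² × 1.83×10⁻³ / 1.01×10⁻³ = 1.01×10⁻¹⁰ F.
V = √(2U/C) = √(2 × 2.03×10⁻⁷ / 1.01×10⁻¹⁰) = 63.3 V.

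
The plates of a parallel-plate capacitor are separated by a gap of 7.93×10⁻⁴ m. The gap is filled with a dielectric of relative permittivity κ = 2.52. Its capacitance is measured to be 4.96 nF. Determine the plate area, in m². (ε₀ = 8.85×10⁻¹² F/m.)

A = Cd/(κε₀) = 4.96×10⁻⁹ × 7.93×10⁻⁴ / (2.52 × 8.85×10⁻¹²) = 0.176 m².

0.176 m²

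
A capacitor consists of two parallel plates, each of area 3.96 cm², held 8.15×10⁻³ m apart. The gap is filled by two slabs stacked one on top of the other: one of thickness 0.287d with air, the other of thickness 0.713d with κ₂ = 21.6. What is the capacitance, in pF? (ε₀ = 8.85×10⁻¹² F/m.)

C ≈ 1.34 pF

A = 3.96 cm² = 3.96×10⁻⁴ m².
Stacked slabs ⇒ two capacitors in series, each with the full plate area.
C₁ = κ₁ε₀A/d₁ = 1.00 × 8.85×10⁻¹² × 3.96×10⁻⁴ / 2.34×10⁻³ = 1.50×10⁻¹² F.
C₂ = κ₂ε₀A/d₂ = 21.6 × 8.85×10⁻¹² × 3.96×10⁻⁴ / 5.81×10⁻³ = 1.30×10⁻¹¹ F.
C = (1/C₁ + 1/C₂)⁻¹ = 1.34×10⁻¹² F.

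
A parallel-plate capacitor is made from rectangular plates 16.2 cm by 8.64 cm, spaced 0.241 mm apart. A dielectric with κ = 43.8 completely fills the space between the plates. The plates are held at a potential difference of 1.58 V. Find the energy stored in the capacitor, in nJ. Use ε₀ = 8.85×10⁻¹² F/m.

U ≈ 28.1 nJ

A = 16.2 × 8.64 cm² = 1.40×10⁻² m².
C = κε₀A/d = 43.8 × 8.85×10⁻¹² × 1.40×10⁻² / 2.41×10⁻⁴ = 2.25×10⁻⁸ F.
U = ½CV² = ½ × 2.25×10⁻⁸ × (1.58)² = 2.81×10⁻⁸ J.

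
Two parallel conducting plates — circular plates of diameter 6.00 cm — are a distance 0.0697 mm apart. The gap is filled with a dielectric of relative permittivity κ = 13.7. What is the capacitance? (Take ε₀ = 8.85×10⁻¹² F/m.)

A = π(6.00/2 cm)² = 2.83×10⁻³ m².
C = κε₀A/d = 13.7 × 8.85×10⁻¹² × 2.83×10⁻³ / 6.97×10⁻⁵ = 4.92×10⁻⁹ F.

C ≈ 4.92 nF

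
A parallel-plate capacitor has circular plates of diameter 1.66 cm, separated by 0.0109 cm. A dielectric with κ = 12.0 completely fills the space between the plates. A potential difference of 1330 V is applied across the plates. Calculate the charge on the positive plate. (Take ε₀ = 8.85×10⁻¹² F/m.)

A = π(1.66/2 cm)² = 2.16×10⁻⁴ m².
C = κε₀A/d = 12.0 × 8.85×10⁻¹² × 2.16×10⁻⁴ / 1.09×10⁻⁴ = 2.11×10⁻¹⁰ F.
Q = CV = 2.11×10⁻¹⁰ × 1330 = 2.80×10⁻⁷ C.

280 nC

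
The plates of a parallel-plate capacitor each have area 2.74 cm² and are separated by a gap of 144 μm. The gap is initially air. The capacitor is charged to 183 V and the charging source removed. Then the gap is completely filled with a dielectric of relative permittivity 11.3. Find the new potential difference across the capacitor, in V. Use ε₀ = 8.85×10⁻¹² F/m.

V ≈ 16.2 V

A = 2.74 cm² = 2.74×10⁻⁴ m².
Initially C₁ = ε₀A/d = 8.85×10⁻¹² × 2.74×10⁻⁴ / 1.44×10⁻⁴ = 1.68×10⁻¹¹ F.
V₁ = 1.83×10² V.
Isolated ⇒ Q is held fixed. C₂ = 11.3 C₁ and V = Q/C, so V₂/V₁ = C₁/C₂ = 0.0885.
V₂ = 0.0885 × 1.83×10² = 16.2 V.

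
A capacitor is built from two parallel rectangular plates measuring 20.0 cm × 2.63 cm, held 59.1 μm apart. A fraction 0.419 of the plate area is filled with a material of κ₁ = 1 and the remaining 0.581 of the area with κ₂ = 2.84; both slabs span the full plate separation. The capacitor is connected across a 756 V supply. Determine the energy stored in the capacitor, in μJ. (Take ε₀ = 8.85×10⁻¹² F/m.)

U ≈ 466 μJ

A = 20.0 × 2.63 cm² = 5.26×10⁻³ m².
Side-by-side slabs ⇒ two capacitors in parallel, each spanning the full gap.
C₁ = κ₁ε₀A₁/d = 1.00 × 8.85×10⁻¹² × 2.20×10⁻³ / 5.91×10⁻⁵ = 3.30×10⁻¹⁰ F.
C₂ = κ₂ε₀A₂/d = 2.84 × 8.85×10⁻¹² × 3.06×10⁻³ / 5.91×10⁻⁵ = 1.30×10⁻⁹ F.
C = C₁ + C₂ = 1.63×10⁻⁹ F.
U = ½CV² = ½ × 1.63×10⁻⁹ × (756)² = 4.66×10⁻⁴ J.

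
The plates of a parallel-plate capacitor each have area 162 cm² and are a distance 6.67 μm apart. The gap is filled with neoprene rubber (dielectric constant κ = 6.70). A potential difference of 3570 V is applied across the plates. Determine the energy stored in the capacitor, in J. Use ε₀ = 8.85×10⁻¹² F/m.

A = 162 cm² = 1.62×10⁻² m².
C = κε₀A/d = 6.70 × 8.85×10⁻¹² × 1.62×10⁻² / 6.67×10⁻⁶ = 1.44×10⁻⁷ F.
U = ½CV² = ½ × 1.44×10⁻⁷ × (3570)² = 0.918 J.

U ≈ 0.918 J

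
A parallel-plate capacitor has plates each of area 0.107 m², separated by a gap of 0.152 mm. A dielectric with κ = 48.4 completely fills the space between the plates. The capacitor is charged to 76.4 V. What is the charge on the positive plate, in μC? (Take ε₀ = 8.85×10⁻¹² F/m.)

Q ≈ 23.0 μC

C = κε₀A/d = 48.4 × 8.85×10⁻¹² × 0.107 / 1.52×10⁻⁴ = 3.02×10⁻⁷ F.
Q = CV = 3.02×10⁻⁷ × 76.4 = 2.30×10⁻⁵ C.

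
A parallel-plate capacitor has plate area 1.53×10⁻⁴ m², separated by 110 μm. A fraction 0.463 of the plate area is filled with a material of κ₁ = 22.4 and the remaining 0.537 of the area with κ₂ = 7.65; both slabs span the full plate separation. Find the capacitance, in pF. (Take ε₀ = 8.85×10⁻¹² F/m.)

178 pF

Side-by-side slabs ⇒ two capacitors in parallel, each spanning the full gap.
C₁ = κ₁ε₀A₁/d = 22.4 × 8.85×10⁻¹² × 7.08×10⁻⁵ / 1.10×10⁻⁴ = 1.28×10⁻¹⁰ F.
C₂ = κ₂ε₀A₂/d = 7.65 × 8.85×10⁻¹² × 8.22×10⁻⁵ / 1.10×10⁻⁴ = 5.06×10⁻¹¹ F.
C = C₁ + C₂ = 1.78×10⁻¹⁰ F.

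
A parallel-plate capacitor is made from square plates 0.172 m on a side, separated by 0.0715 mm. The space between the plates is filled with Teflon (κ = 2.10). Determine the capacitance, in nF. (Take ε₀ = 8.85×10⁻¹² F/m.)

A = (0.172 m)² = 2.96×10⁻² m².
C = κε₀A/d = 2.10 × 8.85×10⁻¹² × 2.96×10⁻² / 7.15×10⁻⁵ = 7.69×10⁻⁹ F.

C ≈ 7.69 nF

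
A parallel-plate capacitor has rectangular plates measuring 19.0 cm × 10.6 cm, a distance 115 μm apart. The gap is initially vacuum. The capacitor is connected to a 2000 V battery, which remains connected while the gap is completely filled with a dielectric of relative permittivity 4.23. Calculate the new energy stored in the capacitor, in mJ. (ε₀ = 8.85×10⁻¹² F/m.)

U ≈ 13.1 mJ

A = 19.0 × 10.6 cm² = 2.01×10⁻² m².
Initially C₁ = ε₀A/d = 8.85×10⁻¹² × 2.01×10⁻² / 1.15×10⁻⁴ = 1.55×10⁻⁹ F.
U₁ = 3.10×10⁻³ J.
Battery connected ⇒ V is held fixed. C₂ = 4.23 C₁ and U = ½CV², so U₂/U₁ = C₂/C₁ = 4.23.
U₂ = 4.23 × 3.10×10⁻³ = 1.31×10⁻² J.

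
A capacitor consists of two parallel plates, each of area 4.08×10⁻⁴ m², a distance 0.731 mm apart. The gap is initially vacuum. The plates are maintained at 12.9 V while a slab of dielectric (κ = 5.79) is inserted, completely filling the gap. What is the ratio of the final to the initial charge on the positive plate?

5.79

Battery connected ⇒ V is held fixed.
C₂ = 5.79 C₁ and Q = CV, so Q₂/Q₁ = C₂/C₁ = 5.79.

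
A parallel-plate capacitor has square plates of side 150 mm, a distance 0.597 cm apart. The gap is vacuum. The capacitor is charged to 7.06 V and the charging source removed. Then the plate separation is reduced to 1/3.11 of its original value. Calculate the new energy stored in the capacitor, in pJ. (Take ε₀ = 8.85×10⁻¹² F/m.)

A = (150 mm)² = 2.25×10⁻² m².
Initially C₁ = ε₀A/d = 8.85×10⁻¹² × 2.25×10⁻² / 5.97×10⁻³ = 3.34×10⁻¹¹ F.
U₁ = 8.31×10⁻¹⁰ J.
Isolated ⇒ Q is held fixed. C₂ = 3.11 C₁ and U = Q²/(2C), so U₂/U₁ = C₁/C₂ = 0.322.
U₂ = 0.322 × 8.31×10⁻¹⁰ = 2.67×10⁻¹⁰ J.

U ≈ 267 pJ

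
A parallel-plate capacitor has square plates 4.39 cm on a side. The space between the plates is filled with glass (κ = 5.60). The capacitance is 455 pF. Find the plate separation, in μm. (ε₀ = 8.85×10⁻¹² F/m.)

A = (4.39 cm)² = 1.93×10⁻³ m².
d = κε₀A/C = 5.60 × 8.85×10⁻¹² × 1.93×10⁻³ / 4.55×10⁻¹⁰ = 2.10×10⁻⁴ m.

d ≈ 210 μm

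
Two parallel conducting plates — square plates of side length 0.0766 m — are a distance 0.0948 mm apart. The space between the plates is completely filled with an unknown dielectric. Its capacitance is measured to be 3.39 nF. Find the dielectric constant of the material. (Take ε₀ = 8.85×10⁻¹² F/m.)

A = (0.0766 m)² = 5.87×10⁻³ m².
κ = Cd/(ε₀A) = 3.39×10⁻⁹ × 9.48×10⁻⁵ / (8.85×10⁻¹² × 5.87×10⁻³) = 6.19.

6.19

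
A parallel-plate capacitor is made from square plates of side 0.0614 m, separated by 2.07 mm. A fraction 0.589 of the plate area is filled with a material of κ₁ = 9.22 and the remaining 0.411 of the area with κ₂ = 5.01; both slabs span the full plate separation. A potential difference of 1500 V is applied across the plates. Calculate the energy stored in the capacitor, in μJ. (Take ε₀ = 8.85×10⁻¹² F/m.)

A = (0.0614 m)² = 3.77×10⁻³ m².
Side-by-side slabs ⇒ two capacitors in parallel, each spanning the full gap.
C₁ = κ₁ε₀A₁/d = 9.22 × 8.85×10⁻¹² × 2.22×10⁻³ / 2.07×10⁻³ = 8.75×10⁻¹¹ F.
C₂ = κ₂ε₀A₂/d = 5.01 × 8.85×10⁻¹² × 1.55×10⁻³ / 2.07×10⁻³ = 3.32×10⁻¹¹ F.
C = C₁ + C₂ = 1.21×10⁻¹⁰ F.
U = ½CV² = ½ × 1.21×10⁻¹⁰ × (1500)² = 1.36×10⁻⁴ J.

U ≈ 136 μJ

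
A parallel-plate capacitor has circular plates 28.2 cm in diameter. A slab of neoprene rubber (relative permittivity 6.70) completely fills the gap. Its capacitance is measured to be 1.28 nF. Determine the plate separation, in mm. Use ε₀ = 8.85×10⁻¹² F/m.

A = π(28.2/2 cm)² = 6.25×10⁻² m².
d = κε₀A/C = 6.70 × 8.85×10⁻¹² × 6.25×10⁻² / 1.28×10⁻⁹ = 2.89×10⁻³ m.

2.89 mm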